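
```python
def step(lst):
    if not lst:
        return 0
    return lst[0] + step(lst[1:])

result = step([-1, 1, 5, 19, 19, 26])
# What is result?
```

(-1) + 1 + 5 + 19 + 19 + 26 + 0 = 69

Answer: 69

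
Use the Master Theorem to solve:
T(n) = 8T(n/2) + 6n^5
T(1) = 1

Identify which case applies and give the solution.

a=8, b=2, f(n)=6n^5. log_2(8) = 3. Since c=5 > 3 and the regularity condition holds (8(n/2)^5 = (8/2^5)n^5 with 8/2^5 < 1), Case 3 applies: T(n) = Θ(f(n)) = O(n^5).

Answer: O(n^5) - Case 3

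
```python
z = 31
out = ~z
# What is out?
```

Trace:
`z = 31` → z = 31
`out = ~z` → out = -32
So out = -32

Answer: -32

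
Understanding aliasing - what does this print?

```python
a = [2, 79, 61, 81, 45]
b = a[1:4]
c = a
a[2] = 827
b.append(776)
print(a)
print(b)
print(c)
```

Key concept: slice vs alias.
Step by step:
`a = [2, 79, 61, 81, 45]` → a = [2, 79, 61, 81, 45]
`b = a[1:4]` → b = [79, 61, 81]
`c = a` → c = [2, 79, 61, 81, 45] (same object as a)
`a[2] = 827` → a = [2, 79, 827, 81, 45] (same object as c); c = [2, 79, 827, 81, 45] (same object as a)
`b.append(776)` → b = [79, 61, 81, 776]
`print(a)` → prints [2, 79, 827, 81, 45]
`print(b)` → prints [79, 61, 81, 776]
`print(c)` → prints [2, 79, 827, 81, 45]

Answer:
[2, 79, 827, 81, 45]
[79, 61, 81, 776]
[2, 79, 827, 81, 45]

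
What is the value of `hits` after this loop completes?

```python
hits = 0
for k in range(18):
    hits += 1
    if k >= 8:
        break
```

Loop breaks when k reaches 8, hits is 9
`hits` takes the values: 0 → 1 → 2 → 3 → 4 → 5 → 6 → 7 → 8 → 9

Answer: 9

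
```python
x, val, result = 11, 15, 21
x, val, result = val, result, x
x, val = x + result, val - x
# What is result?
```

Trace:
`x, val, result = 11, 15, 21` → x = 11; val = 15; result = 21
`x, val, result = val, result, x` → x = 15; val = 21; result = 11
`x, val = x + result, val - x` → x = 26; val = 6
So result = 11

Answer: 11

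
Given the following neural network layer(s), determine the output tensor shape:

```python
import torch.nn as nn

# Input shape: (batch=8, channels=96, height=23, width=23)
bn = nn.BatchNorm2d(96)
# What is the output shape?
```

Input: (8, 96, 23, 23) -> Output: (8, 96, 23, 23)

Answer: (8, 96, 23, 23)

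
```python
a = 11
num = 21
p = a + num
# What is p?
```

Trace:
`a = 11` → a = 11
`num = 21` → num = 21
`p = a + num` → p = 32
So p = 32

Answer: 32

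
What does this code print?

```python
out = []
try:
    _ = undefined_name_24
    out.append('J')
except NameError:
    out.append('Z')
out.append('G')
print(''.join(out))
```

Execution trace: 'Z' (except NameError) → 'G' (after the try/except). Output: ZG

Answer: ZG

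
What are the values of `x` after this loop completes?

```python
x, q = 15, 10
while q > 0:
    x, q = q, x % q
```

GCD of 15 and 10
`x` takes the values: 15 → 10 → 5

Answer: 5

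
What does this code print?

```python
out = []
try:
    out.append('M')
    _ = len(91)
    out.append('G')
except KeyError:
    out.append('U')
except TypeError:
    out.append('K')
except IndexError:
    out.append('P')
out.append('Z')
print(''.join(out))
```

Execution trace: 'M' (try body) → 'K' (except TypeError) → 'Z' (after the try/except). Output: MKZ

Answer: MKZ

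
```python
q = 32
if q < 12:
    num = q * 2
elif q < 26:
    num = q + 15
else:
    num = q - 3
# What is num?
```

Trace:
`q = 32` → q = 32
`if q < 12: ...` → q < 12 is False, q < 26 is False, take else branch → num = 29
So num = 29

Answer: 29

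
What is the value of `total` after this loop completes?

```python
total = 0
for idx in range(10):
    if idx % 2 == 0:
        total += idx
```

Sum of even numbers 0 to 9
`total` takes the values: 0 → 2 → 6 → 12 → 20

Answer: 20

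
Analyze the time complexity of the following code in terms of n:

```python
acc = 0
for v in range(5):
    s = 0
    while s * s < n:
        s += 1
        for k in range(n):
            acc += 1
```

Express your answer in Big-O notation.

Each loop level contributes: 1 × √n × n. Multiplying the contributions gives O(n√n).

Answer: O(n√n)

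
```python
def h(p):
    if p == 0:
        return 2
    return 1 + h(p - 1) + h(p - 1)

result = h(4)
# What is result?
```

h(p) = 1 + 2·h(p-1), h(0)=2. Closed form: (2+1)·2^4 - 1 = 47.

Answer: 47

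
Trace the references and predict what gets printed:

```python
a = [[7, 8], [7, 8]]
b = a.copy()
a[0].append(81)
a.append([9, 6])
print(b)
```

Key concept: shallow copy with nested lists.
Step by step:
`a = [[7, 8], [7, 8]]` → a = [[7, 8], [7, 8]]
`b = a.copy()` → b = [[7, 8], [7, 8]]
`a[0].append(81)` → a = [[7, 8, 81], [7, 8]]; b = [[7, 8, 81], [7, 8]]
`a.append([9, 6])` → a = [[7, 8, 81], [7, 8], [9, 6]]
`print(b)` → prints [[7, 8, 81], [7, 8]]

Answer: [[7, 8, 81], [7, 8]]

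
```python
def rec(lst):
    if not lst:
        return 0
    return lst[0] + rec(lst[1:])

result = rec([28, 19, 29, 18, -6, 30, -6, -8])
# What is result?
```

28 + 19 + 29 + 18 + (-6) + 30 + (-6) + (-8) + 0 = 104

Answer: 104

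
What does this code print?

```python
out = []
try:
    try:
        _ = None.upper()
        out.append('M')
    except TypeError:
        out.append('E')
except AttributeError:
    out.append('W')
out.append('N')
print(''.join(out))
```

Execution trace: 'W' (outer except AttributeError) → 'N' (after the try/except). Output: WN

Answer: WN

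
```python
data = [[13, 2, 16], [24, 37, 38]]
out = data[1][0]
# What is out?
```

Trace:
`data = [[13, 2, 16], [24, 37, 38]]` → data = [[13, 2, 16], [24, 37, 38]]
`out = data[1][0]` → out = 24
So out = 24

Answer: 24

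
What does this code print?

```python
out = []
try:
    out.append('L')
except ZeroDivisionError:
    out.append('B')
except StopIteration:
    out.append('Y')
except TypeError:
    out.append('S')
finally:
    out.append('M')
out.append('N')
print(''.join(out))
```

Execution trace: 'L' (try body, no exception) → 'M' (finally) → 'N' (after the try/except). Output: LMN

Answer: LMN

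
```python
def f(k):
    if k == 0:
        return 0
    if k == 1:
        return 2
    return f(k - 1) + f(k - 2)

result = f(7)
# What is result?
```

Build up from base cases: f(0)=0, f(1)=2, f(2)=2, f(3)=4, f(4)=6, f(5)=10, f(6)=16, ..., f(7)=26

Answer: 26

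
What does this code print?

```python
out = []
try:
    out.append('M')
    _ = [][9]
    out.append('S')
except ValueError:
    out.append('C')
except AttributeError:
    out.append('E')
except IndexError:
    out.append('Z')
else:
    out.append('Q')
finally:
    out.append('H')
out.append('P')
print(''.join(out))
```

Execution trace: 'M' (try body) → 'Z' (except IndexError) → 'H' (finally) → 'P' (after the try/except). Output: MZHP

Answer: MZHP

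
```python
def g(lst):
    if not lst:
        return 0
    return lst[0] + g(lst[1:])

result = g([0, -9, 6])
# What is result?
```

0 + (-9) + 6 + 0 = -3

Answer: -3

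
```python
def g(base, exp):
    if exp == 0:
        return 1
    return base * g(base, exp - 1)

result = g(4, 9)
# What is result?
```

g(4, 9) = 4 * 4 * 4 * 4 * 4 * 4 * 4 * 4 * 4 = 262144

Answer: 262144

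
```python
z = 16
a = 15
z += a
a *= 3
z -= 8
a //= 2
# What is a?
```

Trace:
`z = 16` → z = 16
`a = 15` → a = 15
`z += a` → z = 31
`a *= 3` → a = 45
`z -= 8` → z = 23
`a //= 2` → a = 22
So a = 22

Answer: 22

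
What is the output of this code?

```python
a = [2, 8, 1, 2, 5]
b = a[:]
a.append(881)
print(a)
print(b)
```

Key concept: slice [:] creates copy.
Step by step:
`a = [2, 8, 1, 2, 5]` → a = [2, 8, 1, 2, 5]
`b = a[:]` → b = [2, 8, 1, 2, 5]
`a.append(881)` → a = [2, 8, 1, 2, 5, 881]
`print(a)` → prints [2, 8, 1, 2, 5, 881]
`print(b)` → prints [2, 8, 1, 2, 5]

Answer:
[2, 8, 1, 2, 5, 881]
[2, 8, 1, 2, 5]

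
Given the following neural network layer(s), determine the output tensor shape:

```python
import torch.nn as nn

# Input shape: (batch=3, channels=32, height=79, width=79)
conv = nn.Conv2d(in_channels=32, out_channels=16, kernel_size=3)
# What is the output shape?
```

Input: (3, 32, 79, 79) -> Output: (3, 16, 77, 77)

Answer: (3, 16, 77, 77)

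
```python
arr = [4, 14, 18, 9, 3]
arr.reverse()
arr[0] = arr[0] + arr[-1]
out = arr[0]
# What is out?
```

Trace:
`arr = [4, 14, 18, 9, 3]` → arr = [4, 14, 18, 9, 3]
`arr.reverse()` → arr = [3, 9, 18, 14, 4]
`arr[0] = arr[0] + arr[-1]` → arr = [7, 9, 18, 14, 4]
`out = arr[0]` → out = 7
So out = 7

Answer: 7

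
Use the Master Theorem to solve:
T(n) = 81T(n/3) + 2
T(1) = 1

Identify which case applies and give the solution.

a=81, b=3, f(n)=2. log_3(81) = 4. Since c=0 < 4, Case 1 applies: T(n) = Θ(n^log_b(a)) = O(n^4).

Answer: O(n^4) - Case 1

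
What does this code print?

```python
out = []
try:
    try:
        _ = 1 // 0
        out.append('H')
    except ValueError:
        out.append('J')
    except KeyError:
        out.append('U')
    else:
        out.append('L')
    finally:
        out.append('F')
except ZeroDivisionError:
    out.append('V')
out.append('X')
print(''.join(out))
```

Execution trace: 'F' (inner finally) → 'V' (outer except ZeroDivisionError) → 'X' (after the try/except). Output: FVX

Answer: FVX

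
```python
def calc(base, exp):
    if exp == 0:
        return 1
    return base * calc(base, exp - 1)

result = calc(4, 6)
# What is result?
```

calc(4, 6) = 4 * 4 * 4 * 4 * 4 * 4 = 4096

Answer: 4096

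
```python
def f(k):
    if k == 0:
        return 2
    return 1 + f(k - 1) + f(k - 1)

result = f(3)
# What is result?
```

f(k) = 1 + 2·f(k-1), f(0)=2. Closed form: (2+1)·2^3 - 1 = 23.

Answer: 23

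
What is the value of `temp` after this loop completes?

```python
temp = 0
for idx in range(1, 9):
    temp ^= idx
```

XOR of 1 to 8
`temp` takes the values: 0 → 1 → 3 → 0 → 4 → 1 → 7 → 0 → 8

Answer: 8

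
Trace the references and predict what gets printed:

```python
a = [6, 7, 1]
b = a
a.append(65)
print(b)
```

Key concept: basic list aliasing.
Step by step:
`a = [6, 7, 1]` → a = [6, 7, 1]
`b = a` → b = [6, 7, 1] (same object as a)
`a.append(65)` → a = [6, 7, 1, 65] (same object as b); b = [6, 7, 1, 65] (same object as a)
`print(b)` → prints [6, 7, 1, 65]

Answer: [6, 7, 1, 65]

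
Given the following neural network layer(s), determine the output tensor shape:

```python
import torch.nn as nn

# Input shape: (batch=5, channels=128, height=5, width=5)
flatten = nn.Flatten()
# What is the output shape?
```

Input: (5, 128, 5, 5) -> Output: (5, 3200)

Answer: (5, 3200)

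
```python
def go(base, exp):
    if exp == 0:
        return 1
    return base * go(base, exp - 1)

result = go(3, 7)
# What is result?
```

go(3, 7) = 3 * 3 * 3 * 3 * 3 * 3 * 3 = 2187

Answer: 2187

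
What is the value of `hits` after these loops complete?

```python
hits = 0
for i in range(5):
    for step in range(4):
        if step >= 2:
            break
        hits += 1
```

Inner breaks at 2, outer runs 5 times
`hits` takes the values: 0 → 1 → 2 → 3 → 4 → 5 → 6 → 7 → 8 → 9 → 10

Answer: 10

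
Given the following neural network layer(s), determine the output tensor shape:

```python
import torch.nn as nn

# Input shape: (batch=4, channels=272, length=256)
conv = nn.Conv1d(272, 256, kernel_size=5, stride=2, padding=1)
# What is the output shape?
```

Input: (4, 272, 256) -> Output: (4, 256, 127)

Answer: (4, 256, 127)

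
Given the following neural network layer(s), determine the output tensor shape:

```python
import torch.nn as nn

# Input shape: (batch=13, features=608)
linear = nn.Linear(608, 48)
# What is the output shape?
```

Input: (13, 608) -> Output: (13, 48)

Answer: (13, 48)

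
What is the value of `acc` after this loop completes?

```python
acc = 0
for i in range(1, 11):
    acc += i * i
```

Sum of squares 1² to 10² = 385
`acc` takes the values: 0 → 1 → 5 → 14 → 30 → 55 → 91 → 140 → 204 → 285 → 385

Answer: 385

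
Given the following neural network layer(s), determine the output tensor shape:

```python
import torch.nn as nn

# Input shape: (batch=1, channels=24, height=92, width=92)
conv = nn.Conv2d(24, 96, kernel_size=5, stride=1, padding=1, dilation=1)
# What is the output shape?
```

Input: (1, 24, 92, 92) -> Output: (1, 96, 90, 90)

Answer: (1, 96, 90, 90)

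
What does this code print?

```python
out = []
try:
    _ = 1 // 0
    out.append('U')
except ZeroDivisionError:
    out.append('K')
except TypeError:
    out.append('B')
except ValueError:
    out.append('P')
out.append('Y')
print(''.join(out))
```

Execution trace: 'K' (except ZeroDivisionError) → 'Y' (after the try/except). Output: KY

Answer: KY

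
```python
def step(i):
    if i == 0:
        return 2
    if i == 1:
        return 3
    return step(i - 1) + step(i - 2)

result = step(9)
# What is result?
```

Build up from base cases: step(0)=2, step(1)=3, step(2)=5, step(3)=8, step(4)=13, step(5)=21, step(6)=34, ..., step(9)=144

Answer: 144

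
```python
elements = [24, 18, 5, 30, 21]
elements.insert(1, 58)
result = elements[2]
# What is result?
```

Trace:
`elements = [24, 18, 5, 30, 21]` → elements = [24, 18, 5, 30, 21]
`elements.insert(1, 58)` → elements = [24, 58, 18, 5, 30, 21]
`result = elements[2]` → result = 18
So result = 18

Answer: 18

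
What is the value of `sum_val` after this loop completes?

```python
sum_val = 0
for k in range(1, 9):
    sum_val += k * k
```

Sum of squares 1² to 8² = 204
`sum_val` takes the values: 0 → 1 → 5 → 14 → 30 → 55 → 91 → 140 → 204

Answer: 204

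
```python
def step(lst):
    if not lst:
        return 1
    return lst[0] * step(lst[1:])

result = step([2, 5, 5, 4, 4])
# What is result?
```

Product over [2, 5, 5, 4, 4] = 2 * 5 * 5 * 4 * 4 = 800

Answer: 800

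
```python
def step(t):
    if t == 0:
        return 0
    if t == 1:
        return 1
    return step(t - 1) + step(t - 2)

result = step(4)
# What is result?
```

Build up from base cases: step(0)=0, step(1)=1, step(2)=1, step(3)=2, step(4)=3

Answer: 3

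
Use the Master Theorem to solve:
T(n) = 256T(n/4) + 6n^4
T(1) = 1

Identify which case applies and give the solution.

a=256, b=4, f(n)=6n^4. log_4(256) = 4. Since c=4 = 4, Case 2 applies: T(n) = Θ(n^log_b(a) · log n) = O(n^4 log n).

Answer: O(n^4 log n) - Case 2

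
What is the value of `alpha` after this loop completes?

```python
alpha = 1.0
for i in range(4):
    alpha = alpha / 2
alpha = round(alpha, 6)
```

Halving LR 4 times: 1 / 2^4
`alpha` takes the values: 1.0 → 0.5 → 0.25 → 0.125 → 0.0625

Answer: 0.0625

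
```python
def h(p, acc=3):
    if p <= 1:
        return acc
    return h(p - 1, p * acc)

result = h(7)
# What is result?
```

Accumulator trace (n, acc): (7, 3) -> (6, 21) -> (5, 126) -> (4, 630) -> (3, 2520) -> (2, 7560) -> (1, 15120) -> return 15120

Answer: 15120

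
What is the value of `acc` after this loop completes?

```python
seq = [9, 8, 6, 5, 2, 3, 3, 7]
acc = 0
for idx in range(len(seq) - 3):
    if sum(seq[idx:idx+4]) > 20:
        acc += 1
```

Count windows with sum > 20
`acc` takes the values: 0 → 1 → 2

Answer: 2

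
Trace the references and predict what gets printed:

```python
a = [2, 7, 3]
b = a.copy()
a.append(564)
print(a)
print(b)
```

Key concept: list.copy() creates independent copy.
Step by step:
`a = [2, 7, 3]` → a = [2, 7, 3]
`b = a.copy()` → b = [2, 7, 3]
`a.append(564)` → a = [2, 7, 3, 564]
`print(a)` → prints [2, 7, 3, 564]
`print(b)` → prints [2, 7, 3]

Answer:
[2, 7, 3, 564]
[2, 7, 3]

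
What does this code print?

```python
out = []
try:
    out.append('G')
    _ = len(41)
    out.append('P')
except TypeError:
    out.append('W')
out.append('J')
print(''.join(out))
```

Execution trace: 'G' (try body) → 'W' (except TypeError) → 'J' (after the try/except). Output: GWJ

Answer: GWJ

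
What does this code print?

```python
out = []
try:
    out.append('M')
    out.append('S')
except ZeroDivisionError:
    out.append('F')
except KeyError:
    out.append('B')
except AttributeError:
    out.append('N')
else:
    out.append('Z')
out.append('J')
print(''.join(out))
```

Execution trace: 'M' (try body) → 'S' (try body, no exception) → 'Z' (else) → 'J' (after the try/except). Output: MSZJ

Answer: MSZJ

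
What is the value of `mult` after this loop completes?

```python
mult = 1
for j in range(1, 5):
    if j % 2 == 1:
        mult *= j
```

Product of odd numbers 1 to 4
`mult` takes the values: 1 → 3

Answer: 3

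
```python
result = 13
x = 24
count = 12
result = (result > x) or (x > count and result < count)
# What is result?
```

Trace:
`result = 13` → result = 13
`x = 24` → x = 24
`count = 12` → count = 12
`result = (result > x) or (x > count and result < count)` → result = False
So result = False

Answer: False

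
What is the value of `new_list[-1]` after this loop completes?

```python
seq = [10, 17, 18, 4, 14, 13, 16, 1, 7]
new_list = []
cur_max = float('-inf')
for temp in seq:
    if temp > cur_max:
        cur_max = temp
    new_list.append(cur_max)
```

Running max ends at 18
`new_list` takes the values: [] → [10] → [10, 17] → [10, 17, 18] → [10, 17, 18, 18] → [10, 17, 18, 18, 18] → [10, 17, 18, 18, 18, 18] → [10, 17, 18, 18, 18, 18, 18] → [10, 17, 18, 18, 18, 18, 18, 18] → [10, 17, 18, 18, 18, 18, 18, 18, 18]
So `new_list[-1]` = 18

Answer: 18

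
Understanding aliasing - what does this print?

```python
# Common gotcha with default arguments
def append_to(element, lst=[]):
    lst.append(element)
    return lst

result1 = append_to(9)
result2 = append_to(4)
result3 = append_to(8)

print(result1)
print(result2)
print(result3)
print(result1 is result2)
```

Key concept: mutable default argument gotcha.
Step by step:
`result1 = append_to(9)` → result1 = [9]
`result2 = append_to(4)` → result1 = [9, 4] (same object as result2); result2 = [9, 4] (same object as result1)
`result3 = append_to(8)` → result1 = [9, 4, 8] (same object as result2, result3); result2 = [9, 4, 8] (same object as result1, result3); result3 = [9, 4, 8] (same object as result1, result2)
`print(result1)` → prints [9, 4, 8]
`print(result2)` → prints [9, 4, 8]
`print(result3)` → prints [9, 4, 8]
`print(result1 is result2)` → prints True

Answer:
[9, 4, 8]
[9, 4, 8]
[9, 4, 8]
True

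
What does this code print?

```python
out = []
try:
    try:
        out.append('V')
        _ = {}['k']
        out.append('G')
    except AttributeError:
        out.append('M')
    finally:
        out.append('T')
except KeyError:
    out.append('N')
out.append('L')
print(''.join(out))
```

Execution trace: 'V' (try body) → 'T' (finally) → 'N' (outer except KeyError) → 'L' (after the try/except). Output: VTNL

Answer: VTNL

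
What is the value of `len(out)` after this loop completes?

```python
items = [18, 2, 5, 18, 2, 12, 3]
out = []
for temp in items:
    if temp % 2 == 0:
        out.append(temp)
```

Count even numbers in [18, 2, 5, 18, 2, 12, 3]
`out` takes the values: [] → [18] → [18, 2] → [18, 2, 18] → [18, 2, 18, 2] → [18, 2, 18, 2, 12]
So `len(out)` = 5

Answer: 5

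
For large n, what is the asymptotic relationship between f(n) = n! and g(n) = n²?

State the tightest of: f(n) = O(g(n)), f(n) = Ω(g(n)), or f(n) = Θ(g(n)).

n! vs n²: f(n) = Ω(g(n)) but not O(g(n)) — n! grows strictly faster than n².

Answer: f(n) = Ω(g(n)) but not O(g(n)) — n! grows strictly faster than n².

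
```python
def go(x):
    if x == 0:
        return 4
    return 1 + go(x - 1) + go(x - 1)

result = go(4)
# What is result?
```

go(x) = 1 + 2·go(x-1), go(0)=4. Closed form: (4+1)·2^4 - 1 = 79.

Answer: 79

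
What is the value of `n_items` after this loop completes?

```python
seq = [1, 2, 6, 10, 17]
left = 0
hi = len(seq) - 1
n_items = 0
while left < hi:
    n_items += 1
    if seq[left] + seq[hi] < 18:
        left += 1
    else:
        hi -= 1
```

Steps to find pair summing to 18
`n_items` takes the values: 0 → 1 → 2 → 3 → 4

Answer: 4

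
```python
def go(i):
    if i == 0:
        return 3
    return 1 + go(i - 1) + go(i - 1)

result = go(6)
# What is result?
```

go(i) = 1 + 2·go(i-1), go(0)=3. Closed form: (3+1)·2^6 - 1 = 255.

Answer: 255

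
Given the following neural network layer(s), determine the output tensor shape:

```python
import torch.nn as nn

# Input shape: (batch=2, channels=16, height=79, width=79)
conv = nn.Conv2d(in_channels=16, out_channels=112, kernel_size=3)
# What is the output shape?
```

Input: (2, 16, 79, 79) -> Output: (2, 112, 77, 77)

Answer: (2, 112, 77, 77)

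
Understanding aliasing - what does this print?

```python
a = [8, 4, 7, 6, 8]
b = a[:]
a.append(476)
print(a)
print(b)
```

Key concept: slice [:] creates copy.
Step by step:
`a = [8, 4, 7, 6, 8]` → a = [8, 4, 7, 6, 8]
`b = a[:]` → b = [8, 4, 7, 6, 8]
`a.append(476)` → a = [8, 4, 7, 6, 8, 476]
`print(a)` → prints [8, 4, 7, 6, 8, 476]
`print(b)` → prints [8, 4, 7, 6, 8]

Answer:
[8, 4, 7, 6, 8, 476]
[8, 4, 7, 6, 8]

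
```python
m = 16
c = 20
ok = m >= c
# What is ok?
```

Trace:
`m = 16` → m = 16
`c = 20` → c = 20
`ok = m >= c` → ok = False
So ok = False

Answer: False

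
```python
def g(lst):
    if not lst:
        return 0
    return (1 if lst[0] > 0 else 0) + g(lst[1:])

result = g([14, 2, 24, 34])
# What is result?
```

Count of positive elements in [14, 2, 24, 34] = 4

Answer: 4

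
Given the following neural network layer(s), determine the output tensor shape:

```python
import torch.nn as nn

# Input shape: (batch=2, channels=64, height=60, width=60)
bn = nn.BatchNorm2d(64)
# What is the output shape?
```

Input: (2, 64, 60, 60) -> Output: (2, 64, 60, 60)

Answer: (2, 64, 60, 60)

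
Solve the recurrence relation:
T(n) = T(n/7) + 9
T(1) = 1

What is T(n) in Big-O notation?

Each step divides n by 7 and adds 9. After log_7(n) steps we reach T(1)=1. So T(n) = 9·log_7(n) + 1 = O(log n).

Answer: O(log n)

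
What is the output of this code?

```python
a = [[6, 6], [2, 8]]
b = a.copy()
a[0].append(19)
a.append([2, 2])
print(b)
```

Key concept: shallow copy with nested lists.
Step by step:
`a = [[6, 6], [2, 8]]` → a = [[6, 6], [2, 8]]
`b = a.copy()` → b = [[6, 6], [2, 8]]
`a[0].append(19)` → a = [[6, 6, 19], [2, 8]]; b = [[6, 6, 19], [2, 8]]
`a.append([2, 2])` → a = [[6, 6, 19], [2, 8], [2, 2]]
`print(b)` → prints [[6, 6, 19], [2, 8]]

Answer: [[6, 6, 19], [2, 8]]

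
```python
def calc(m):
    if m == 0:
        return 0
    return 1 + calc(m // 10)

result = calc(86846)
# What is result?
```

Count of digits of 86846: 5

Answer: 5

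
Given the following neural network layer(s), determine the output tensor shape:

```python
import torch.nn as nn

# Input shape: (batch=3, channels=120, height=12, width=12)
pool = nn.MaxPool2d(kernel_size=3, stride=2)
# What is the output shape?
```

Input: (3, 120, 12, 12) -> Output: (3, 120, 5, 5)

Answer: (3, 120, 5, 5)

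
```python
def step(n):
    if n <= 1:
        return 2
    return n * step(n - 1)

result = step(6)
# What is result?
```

step(6) = 6 * 5 * 4 * 3 * 2 * 2 = 1440

Answer: 1440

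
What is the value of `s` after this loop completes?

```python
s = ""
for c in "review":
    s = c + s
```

Reverse 'review'
`s` takes the values: "" → "r" → "er" → "ver" → "iver" → "eiver" → "weiver"

Answer: "weiver"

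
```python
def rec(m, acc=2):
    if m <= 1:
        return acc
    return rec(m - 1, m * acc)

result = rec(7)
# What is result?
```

Accumulator trace (n, acc): (7, 2) -> (6, 14) -> (5, 84) -> (4, 420) -> (3, 1680) -> (2, 5040) -> (1, 10080) -> return 10080

Answer: 10080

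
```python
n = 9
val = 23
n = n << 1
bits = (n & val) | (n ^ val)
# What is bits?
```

Trace:
`n = 9` → n = 9
`val = 23` → val = 23
`n = n << 1` → n = 18
`bits = (n & val) | (n ^ val)` → bits = 23
So bits = 23

Answer: 23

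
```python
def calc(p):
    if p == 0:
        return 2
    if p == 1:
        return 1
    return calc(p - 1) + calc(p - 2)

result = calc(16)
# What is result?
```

Build up from base cases: calc(0)=2, calc(1)=1, calc(2)=3, calc(3)=4, calc(4)=7, calc(5)=11, calc(6)=18, ..., calc(16)=2207

Answer: 2207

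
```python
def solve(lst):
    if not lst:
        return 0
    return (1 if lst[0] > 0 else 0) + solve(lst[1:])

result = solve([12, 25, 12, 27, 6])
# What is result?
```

Count of positive elements in [12, 25, 12, 27, 6] = 5

Answer: 5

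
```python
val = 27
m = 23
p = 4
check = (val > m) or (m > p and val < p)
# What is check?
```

Trace:
`val = 27` → val = 27
`m = 23` → m = 23
`p = 4` → p = 4
`check = (val > m) or (m > p and val < p)` → check = True
So check = True

Answer: True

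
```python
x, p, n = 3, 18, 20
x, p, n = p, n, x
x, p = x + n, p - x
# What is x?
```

Trace:
`x, p, n = 3, 18, 20` → x = 3; p = 18; n = 20
`x, p, n = p, n, x` → x = 18; p = 20; n = 3
`x, p = x + n, p - x` → x = 21; p = 2
So x = 21

Answer: 21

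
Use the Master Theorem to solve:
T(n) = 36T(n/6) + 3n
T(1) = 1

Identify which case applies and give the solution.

a=36, b=6, f(n)=3n. log_6(36) = 2. Since c=1 < 2, Case 1 applies: T(n) = Θ(n^log_b(a)) = O(n^2).

Answer: O(n^2) - Case 1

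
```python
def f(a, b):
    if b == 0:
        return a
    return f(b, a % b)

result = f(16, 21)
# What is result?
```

f(16, 21) -> f(21, 16) -> f(16, 5) -> f(5, 1) -> f(1, 0) -> 1

Answer: 1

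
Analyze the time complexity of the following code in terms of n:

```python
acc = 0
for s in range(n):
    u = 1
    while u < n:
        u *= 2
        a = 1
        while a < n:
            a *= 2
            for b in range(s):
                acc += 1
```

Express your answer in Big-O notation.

Each loop level contributes: n × log n × log n × n. Multiplying the contributions gives O(n^2 log² n).

Answer: O(n^2 log² n)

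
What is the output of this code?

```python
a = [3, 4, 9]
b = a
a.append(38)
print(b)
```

Key concept: basic list aliasing.
Step by step:
`a = [3, 4, 9]` → a = [3, 4, 9]
`b = a` → b = [3, 4, 9] (same object as a)
`a.append(38)` → a = [3, 4, 9, 38] (same object as b); b = [3, 4, 9, 38] (same object as a)
`print(b)` → prints [3, 4, 9, 38]

Answer: [3, 4, 9, 38]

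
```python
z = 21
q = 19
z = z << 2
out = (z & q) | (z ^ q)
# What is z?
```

Trace:
`z = 21` → z = 21
`q = 19` → q = 19
`z = z << 2` → z = 84
`out = (z & q) | (z ^ q)` → out = 87
So z = 84

Answer: 84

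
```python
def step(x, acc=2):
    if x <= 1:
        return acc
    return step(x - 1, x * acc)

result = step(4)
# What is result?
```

Accumulator trace (n, acc): (4, 2) -> (3, 8) -> (2, 24) -> (1, 48) -> return 48

Answer: 48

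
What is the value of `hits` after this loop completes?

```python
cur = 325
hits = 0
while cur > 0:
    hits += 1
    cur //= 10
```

Count digits by repeated division by 10
`hits` takes the values: 0 → 1 → 2 → 3

Answer: 3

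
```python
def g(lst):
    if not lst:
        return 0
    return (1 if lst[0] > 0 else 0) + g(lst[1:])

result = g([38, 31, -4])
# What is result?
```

Count of positive elements in [38, 31, -4] = 2

Answer: 2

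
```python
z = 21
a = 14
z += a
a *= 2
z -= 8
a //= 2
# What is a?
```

Trace:
`z = 21` → z = 21
`a = 14` → a = 14
`z += a` → z = 35
`a *= 2` → a = 28
`z -= 8` → z = 27
`a //= 2` → a = 14
So a = 14

Answer: 14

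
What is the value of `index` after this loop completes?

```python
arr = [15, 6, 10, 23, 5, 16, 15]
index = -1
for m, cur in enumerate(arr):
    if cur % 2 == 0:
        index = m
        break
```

First even number index in [15, 6, 10, 23, 5, 16, 15]
`index` takes the values: -1 → 1

Answer: 1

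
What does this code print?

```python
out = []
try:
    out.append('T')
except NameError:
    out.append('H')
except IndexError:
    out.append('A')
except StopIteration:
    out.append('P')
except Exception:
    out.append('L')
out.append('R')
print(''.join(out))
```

Execution trace: 'T' (try body, no exception) → 'R' (after the try/except). Output: TR

Answer: TR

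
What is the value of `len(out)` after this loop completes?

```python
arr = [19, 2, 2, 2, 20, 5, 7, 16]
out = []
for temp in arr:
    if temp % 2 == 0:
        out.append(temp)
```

Count even numbers in [19, 2, 2, 2, 20, 5, 7, 16]
`out` takes the values: [] → [2] → [2, 2] → [2, 2, 2] → [2, 2, 2, 20] → [2, 2, 2, 20, 16]
So `len(out)` = 5

Answer: 5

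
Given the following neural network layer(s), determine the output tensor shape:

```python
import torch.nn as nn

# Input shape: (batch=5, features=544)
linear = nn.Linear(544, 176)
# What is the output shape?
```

Input: (5, 544) -> Output: (5, 176)

Answer: (5, 176)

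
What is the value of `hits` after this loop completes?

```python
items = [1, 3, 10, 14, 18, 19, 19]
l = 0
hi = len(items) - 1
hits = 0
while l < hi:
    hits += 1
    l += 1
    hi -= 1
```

Iterations until pointers meet (list length 7)
`hits` takes the values: 0 → 1 → 2 → 3

Answer: 3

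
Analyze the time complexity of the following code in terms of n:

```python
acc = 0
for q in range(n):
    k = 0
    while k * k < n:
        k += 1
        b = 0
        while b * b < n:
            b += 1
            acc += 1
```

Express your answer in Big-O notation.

Each loop level contributes: n × √n × √n. Multiplying the contributions gives O(n^2).

Answer: O(n^2)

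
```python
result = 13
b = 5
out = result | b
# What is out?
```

Trace:
`result = 13` → result = 13
`b = 5` → b = 5
`out = result | b` → out = 13
So out = 13

Answer: 13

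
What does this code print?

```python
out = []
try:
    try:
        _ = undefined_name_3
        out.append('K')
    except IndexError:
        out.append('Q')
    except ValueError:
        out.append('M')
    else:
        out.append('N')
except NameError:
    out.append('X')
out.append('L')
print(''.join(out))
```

Execution trace: 'X' (outer except NameError) → 'L' (after the try/except). Output: XL

Answer: XL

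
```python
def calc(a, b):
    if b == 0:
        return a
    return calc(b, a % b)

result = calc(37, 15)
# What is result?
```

calc(37, 15) -> calc(15, 7) -> calc(7, 1) -> calc(1, 0) -> 1

Answer: 1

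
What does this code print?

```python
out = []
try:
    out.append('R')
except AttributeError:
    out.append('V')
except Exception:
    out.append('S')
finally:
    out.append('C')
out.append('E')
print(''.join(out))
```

Execution trace: 'R' (try body, no exception) → 'C' (finally) → 'E' (after the try/except). Output: RCE

Answer: RCE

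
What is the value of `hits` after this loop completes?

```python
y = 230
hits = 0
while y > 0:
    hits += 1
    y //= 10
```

Count digits by repeated division by 10
`hits` takes the values: 0 → 1 → 2 → 3

Answer: 3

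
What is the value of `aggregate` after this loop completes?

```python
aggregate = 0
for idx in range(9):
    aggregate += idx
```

Sum of 0 to 8 = 36
`aggregate` takes the values: 0 → 1 → 3 → 6 → 10 → 15 → 21 → 28 → 36

Answer: 36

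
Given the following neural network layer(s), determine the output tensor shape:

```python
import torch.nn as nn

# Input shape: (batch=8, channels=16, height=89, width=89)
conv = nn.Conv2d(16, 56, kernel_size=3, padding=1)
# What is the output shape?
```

Input: (8, 16, 89, 89) -> Output: (8, 56, 89, 89)

Answer: (8, 56, 89, 89)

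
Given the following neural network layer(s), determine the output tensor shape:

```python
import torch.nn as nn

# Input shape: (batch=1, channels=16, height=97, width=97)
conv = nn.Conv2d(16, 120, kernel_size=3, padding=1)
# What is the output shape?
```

Input: (1, 16, 97, 97) -> Output: (1, 120, 97, 97)

Answer: (1, 120, 97, 97)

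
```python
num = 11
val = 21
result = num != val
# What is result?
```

Trace:
`num = 11` → num = 11
`val = 21` → val = 21
`result = num != val` → result = True
So result = True

Answer: True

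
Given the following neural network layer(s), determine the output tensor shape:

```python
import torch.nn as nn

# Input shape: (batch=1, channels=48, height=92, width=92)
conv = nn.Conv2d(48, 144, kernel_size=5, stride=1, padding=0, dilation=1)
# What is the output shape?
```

Input: (1, 48, 92, 92) -> Output: (1, 144, 88, 88)

Answer: (1, 144, 88, 88)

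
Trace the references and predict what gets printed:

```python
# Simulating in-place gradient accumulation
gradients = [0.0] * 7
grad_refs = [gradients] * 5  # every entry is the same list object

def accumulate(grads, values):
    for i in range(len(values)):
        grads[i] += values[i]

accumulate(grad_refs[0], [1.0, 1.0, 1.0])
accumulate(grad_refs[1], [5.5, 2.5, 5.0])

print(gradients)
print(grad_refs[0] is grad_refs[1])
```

Key concept: gradient accumulation aliasing.
Step by step:
`gradients = [0.0] * 7` → gradients = [0.0, 0.0, 0.0, 0.0, 0.0, 0.0, 0.0]
`grad_refs = [gradients] * 5` → grad_refs = [[0.0, 0.0, 0.0, 0.0, 0.0, 0.0, 0.0], [0.0, 0.0, 0.0, 0.0, 0.0, 0.0, 0.0], [0.0, 0.0, 0.0, 0.0, 0.0, 0.0, 0.0], [0.0, 0.0, 0.0, 0.0, 0.0, 0.0, 0.0], [0.0, 0.0, 0.0, 0.0, 0.0, 0.0, 0.0]]
`accumulate(grad_refs[0], [1.0, 1.0, 1.0])` → gradients = [1.0, 1.0, 1.0, 0.0, 0.0, 0.0, 0.0]; grad_refs = [[1.0, 1.0, 1.0, 0.0, 0.0, 0.0, 0.0], [1.0, 1.0, 1.0, 0.0, 0.0, 0.0, 0.0], [1.0, 1.0, 1.0, 0.0, 0.0, 0.0, 0.0], [1.0, 1.0, 1.0, 0.0, 0.0, 0.0, 0.0], [1.0, 1.0, 1.0, 0.0, 0.0, 0.0, 0.0]]
`accumulate(grad_refs[1], [5.5, 2.5, 5.0])` → gradients = [6.5, 3.5, 6.0, 0.0, 0.0, 0.0, 0.0]; grad_refs = [[6.5, 3.5, 6.0, 0.0, 0.0, 0.0, 0.0], [6.5, 3.5, 6.0, 0.0, 0.0, 0.0, 0.0], [6.5, 3.5, 6.0, 0.0, 0.0, 0.0, 0.0], [6.5, 3.5, 6.0, 0.0, 0.0, 0.0, 0.0], [6.5, 3.5, 6.0, 0.0, 0.0, 0.0, 0.0]]
`print(gradients)` → prints [6.5, 3.5, 6.0, 0.0, 0.0, 0.0, 0.0]
`print(grad_refs[0] is grad_refs[1])` → prints True

Answer:
[6.5, 3.5, 6.0, 0.0, 0.0, 0.0, 0.0]
True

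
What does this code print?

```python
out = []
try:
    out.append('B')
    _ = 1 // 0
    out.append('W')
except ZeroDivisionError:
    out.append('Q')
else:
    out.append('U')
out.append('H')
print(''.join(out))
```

Execution trace: 'B' (try body) → 'Q' (except ZeroDivisionError) → 'H' (after the try/except). Output: BQH

Answer: BQH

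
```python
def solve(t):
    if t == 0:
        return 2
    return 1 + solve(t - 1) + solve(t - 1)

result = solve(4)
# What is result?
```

solve(t) = 1 + 2·solve(t-1), solve(0)=2. Closed form: (2+1)·2^4 - 1 = 47.

Answer: 47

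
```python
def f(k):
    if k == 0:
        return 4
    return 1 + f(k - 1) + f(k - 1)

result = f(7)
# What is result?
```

f(k) = 1 + 2·f(k-1), f(0)=4. Closed form: (4+1)·2^7 - 1 = 639.

Answer: 639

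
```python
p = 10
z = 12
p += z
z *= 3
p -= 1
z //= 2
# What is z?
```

Trace:
`p = 10` → p = 10
`z = 12` → z = 12
`p += z` → p = 22
`z *= 3` → z = 36
`p -= 1` → p = 21
`z //= 2` → z = 18
So z = 18

Answer: 18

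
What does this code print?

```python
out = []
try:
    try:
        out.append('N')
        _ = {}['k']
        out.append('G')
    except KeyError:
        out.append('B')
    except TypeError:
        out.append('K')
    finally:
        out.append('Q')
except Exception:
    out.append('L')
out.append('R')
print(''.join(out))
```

Execution trace: 'N' (inner try body) → 'B' (inner except KeyError) → 'Q' (inner finally) → 'R' (after the try/except). Output: NBQR

Answer: NBQR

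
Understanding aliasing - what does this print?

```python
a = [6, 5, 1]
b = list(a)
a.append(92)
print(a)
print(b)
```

Key concept: list() constructor creates copy.
Step by step:
`a = [6, 5, 1]` → a = [6, 5, 1]
`b = list(a)` → b = [6, 5, 1]
`a.append(92)` → a = [6, 5, 1, 92]
`print(a)` → prints [6, 5, 1, 92]
`print(b)` → prints [6, 5, 1]

Answer:
[6, 5, 1, 92]
[6, 5, 1]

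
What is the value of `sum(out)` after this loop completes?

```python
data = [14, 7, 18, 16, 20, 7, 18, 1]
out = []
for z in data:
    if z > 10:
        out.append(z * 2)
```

Sum of doubled values > 10
`out` takes the values: [] → [28] → [28, 36] → [28, 36, 32] → [28, 36, 32, 40] → [28, 36, 32, 40, 36]
So `sum(out)` = 172

Answer: 172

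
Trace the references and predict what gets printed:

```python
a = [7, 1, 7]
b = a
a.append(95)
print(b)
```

Key concept: basic list aliasing.
Step by step:
`a = [7, 1, 7]` → a = [7, 1, 7]
`b = a` → b = [7, 1, 7] (same object as a)
`a.append(95)` → a = [7, 1, 7, 95] (same object as b); b = [7, 1, 7, 95] (same object as a)
`print(b)` → prints [7, 1, 7, 95]

Answer: [7, 1, 7, 95]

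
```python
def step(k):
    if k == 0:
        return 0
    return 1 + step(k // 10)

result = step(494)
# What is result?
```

Count of digits of 494: 3

Answer: 3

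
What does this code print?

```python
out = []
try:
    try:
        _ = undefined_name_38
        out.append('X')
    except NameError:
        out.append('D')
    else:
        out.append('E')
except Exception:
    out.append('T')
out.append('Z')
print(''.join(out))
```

Execution trace: 'D' (inner except NameError) → 'Z' (after the try/except). Output: DZ

Answer: DZ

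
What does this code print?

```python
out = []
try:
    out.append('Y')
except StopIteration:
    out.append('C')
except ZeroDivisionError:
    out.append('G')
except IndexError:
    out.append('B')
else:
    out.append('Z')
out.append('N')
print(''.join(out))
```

Execution trace: 'Y' (try body, no exception) → 'Z' (else) → 'N' (after the try/except). Output: YZN

Answer: YZN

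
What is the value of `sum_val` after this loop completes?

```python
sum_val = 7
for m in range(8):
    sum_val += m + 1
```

Start at 7, add 1 to 8 = 43
`sum_val` takes the values: 7 → 8 → 10 → 13 → 17 → 22 → 28 → 35 → 43

Answer: 43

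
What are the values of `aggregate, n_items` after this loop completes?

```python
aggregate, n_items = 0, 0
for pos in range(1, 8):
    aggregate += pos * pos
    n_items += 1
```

Sum of squares and count
`aggregate, n_items` takes the values: (0, 0) → (1, 0) → (1, 1) → (5, 1) → (5, 2) → (14, 2) → (14, 3) → (30, 3) → (30, 4) → (55, 4) → (55, 5) → (91, 5) → (91, 6) → (140, 6) → (140, 7)

Answer: 140, 7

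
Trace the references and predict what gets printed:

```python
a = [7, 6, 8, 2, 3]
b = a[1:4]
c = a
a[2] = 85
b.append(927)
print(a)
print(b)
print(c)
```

Key concept: slice vs alias.
Step by step:
`a = [7, 6, 8, 2, 3]` → a = [7, 6, 8, 2, 3]
`b = a[1:4]` → b = [6, 8, 2]
`c = a` → c = [7, 6, 8, 2, 3] (same object as a)
`a[2] = 85` → a = [7, 6, 85, 2, 3] (same object as c); c = [7, 6, 85, 2, 3] (same object as a)
`b.append(927)` → b = [6, 8, 2, 927]
`print(a)` → prints [7, 6, 85, 2, 3]
`print(b)` → prints [6, 8, 2, 927]
`print(c)` → prints [7, 6, 85, 2, 3]

Answer:
[7, 6, 85, 2, 3]
[6, 8, 2, 927]
[7, 6, 85, 2, 3]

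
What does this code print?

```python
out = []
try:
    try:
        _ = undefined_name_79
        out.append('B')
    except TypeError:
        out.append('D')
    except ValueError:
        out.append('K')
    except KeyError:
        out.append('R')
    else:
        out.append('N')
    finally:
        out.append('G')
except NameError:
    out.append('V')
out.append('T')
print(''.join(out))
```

Execution trace: 'G' (inner finally) → 'V' (outer except NameError) → 'T' (after the try/except). Output: GVT

Answer: GVT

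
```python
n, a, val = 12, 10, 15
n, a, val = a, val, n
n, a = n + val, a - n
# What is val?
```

Trace:
`n, a, val = 12, 10, 15` → n = 12; a = 10; val = 15
`n, a, val = a, val, n` → n = 10; a = 15; val = 12
`n, a = n + val, a - n` → n = 22; a = 5
So val = 12

Answer: 12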